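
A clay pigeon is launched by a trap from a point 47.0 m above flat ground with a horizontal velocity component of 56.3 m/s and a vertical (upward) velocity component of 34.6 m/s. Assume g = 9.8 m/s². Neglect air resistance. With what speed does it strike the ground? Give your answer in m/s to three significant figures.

The projectile lands when y = 47.0 + (34.60) t − ½·9.80·t² = 0. Positive root: t = (34.60 + √(34.60² + 2·9.80·47.0)) / 9.80 = (34.60 + 46.03) / 9.80 = 8.227 s.
Vertical velocity at impact: v_y = v_y0 − g t = 34.60 − 9.80 × 8.227 = −46.03 m/s.
Speed: |v| = √(vₓ² + v_y²) = √(56.30² + 46.03²) = 72.72 m/s.

72.7 m/s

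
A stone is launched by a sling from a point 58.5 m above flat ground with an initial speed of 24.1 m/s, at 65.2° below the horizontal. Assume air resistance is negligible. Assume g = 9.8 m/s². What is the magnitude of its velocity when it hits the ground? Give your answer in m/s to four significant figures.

41.56 m/s

vₓ = 24.10 cos 65.2° = 10.11 m/s; v_y0 = −21.88 m/s (downward).
With up positive and y = 0 at the ground: y(t) = 58.5 + (−21.88) t − 4.900 t². Setting y = 0 and taking the positive root: t = [−21.88 + √(21.88² + 2·9.80·58.5)] / 9.80 = (−21.88 + 40.31) / 9.80 = 1.881 s.
Vertical velocity at impact: v_y = v_y0 − g t = −21.88 − 9.80 × 1.881 = −40.31 m/s.
Speed: |v| = √(vₓ² + v_y²) = √(10.11² + 40.31²) = 41.56 m/s.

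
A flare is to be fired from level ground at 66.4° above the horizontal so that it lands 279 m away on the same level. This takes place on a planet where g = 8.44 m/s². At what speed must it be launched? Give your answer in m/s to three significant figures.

56.7 m/s

Level-ground range: R = v₀² sin(2θ)/g, so v₀ = √(gR / sin 2θ).
v₀ = √(8.44 × 279 / sin 132.8°) = √(2355 / 0.7337) = √3209.3 = 56.65 m/s.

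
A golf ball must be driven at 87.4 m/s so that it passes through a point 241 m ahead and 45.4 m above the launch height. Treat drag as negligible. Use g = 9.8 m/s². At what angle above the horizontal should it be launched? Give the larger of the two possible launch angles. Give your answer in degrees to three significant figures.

Trajectory: y = x tanθ − g x² (1 + tan²θ)/(2v₀²). With x = 241, y = 45.4, v₀ = 87.4, g = 9.80:
37.26 tan²θ − 241 tanθ + (82.66) = 0.
tanθ = [241 ± √(241² − 4 × 37.26 × (82.66))] / (2 × 37.26) = (241 ± 213.9) / 74.51, giving tanθ = 0.3634 or 6.105.
θ = 19.97° or 80.70°; the larger is 80.70°.

80.7°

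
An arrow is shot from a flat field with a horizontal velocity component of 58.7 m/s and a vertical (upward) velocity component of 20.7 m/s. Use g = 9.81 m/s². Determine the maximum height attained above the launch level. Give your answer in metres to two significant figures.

22 m

At the apex v_y = 0, so H = v_y0²/(2g) = 20.70²/19.62 = 21.84 m.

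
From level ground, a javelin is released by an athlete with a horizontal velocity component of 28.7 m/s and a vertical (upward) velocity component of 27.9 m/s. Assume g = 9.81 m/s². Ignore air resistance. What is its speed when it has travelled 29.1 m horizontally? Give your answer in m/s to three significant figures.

33.9 m/s

x = vₓ t ⇒ t = 29.1/28.70 = 1.014 s.
Vertical velocity there: v_y = v_y0 − g t = 27.90 − 9.81 × 1.014 = 17.95 m/s.
Speed: √(vₓ² + v_y²) = √(28.70² + 17.95²) = 33.85 m/s.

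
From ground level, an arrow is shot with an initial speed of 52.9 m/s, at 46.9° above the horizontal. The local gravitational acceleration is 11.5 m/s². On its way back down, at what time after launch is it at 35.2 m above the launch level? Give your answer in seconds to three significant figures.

5.63 s

Horizontal component vₓ = 52.90 cos 46.9° = 36.15 m/s; vertical v_y0 = 52.90 sin 46.9° = 38.63 m/s.
Set y = v_y0 t − ½ g t² = 35.2: 5.750 t² − 38.63 t + 35.2 = 0.
t = [38.63 ± √(38.63² − 2·11.5·35.2)] / 11.5 = (38.63 ± 26.12) / 11.5, so t = 1.087 s or t = 5.630 s.
The descending-branch root is 5.630 s.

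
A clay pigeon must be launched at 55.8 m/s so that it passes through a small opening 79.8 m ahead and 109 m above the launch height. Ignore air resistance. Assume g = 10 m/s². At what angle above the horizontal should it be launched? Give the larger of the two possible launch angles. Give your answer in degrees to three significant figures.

80.2°

Trajectory: y = x tanθ − g x² (1 + tan²θ)/(2v₀²). With x = 79.8, y = 109, v₀ = 55.8, g = 10.0:
10.23 tan²θ − 79.8 tanθ + (119.2) = 0.
tanθ = [79.8 ± √(79.8² − 4 × 10.23 × (119.2))] / (2 × 10.23) = (79.8 ± 38.62) / 20.45, giving tanθ = 2.014 or 5.790.
θ = 63.59° or 80.20°; the larger is 80.20°.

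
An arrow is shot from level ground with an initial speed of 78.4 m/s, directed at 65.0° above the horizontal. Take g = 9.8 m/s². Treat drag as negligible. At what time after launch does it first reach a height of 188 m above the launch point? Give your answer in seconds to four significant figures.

Components: vₓ = 78.40 cos 65.0° = 33.13 m/s, v_y0 = 78.40 sin 65.0° = 71.05 m/s.
Set y = v_y0 t − ½ g t² = 188: 4.900 t² − 71.05 t + 188 = 0.
t = [71.05 ± √(71.05² − 2·9.80·188)] / 9.80 = (71.05 ± 36.93) / 9.80, so t = 3.482 s or t = 11.02 s.
The first (ascending) time is 3.482 s.

3.482 s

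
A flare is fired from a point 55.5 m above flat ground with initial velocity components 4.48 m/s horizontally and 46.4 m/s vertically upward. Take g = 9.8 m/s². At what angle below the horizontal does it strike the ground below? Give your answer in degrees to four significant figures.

85.50°

Vertical motion (up positive, ground at y = 0): 4.900 t² − (46.40) t − 55.5 = 0, so t = (46.40 + √(46.40² + 2·9.80·55.5)) / 9.80 = (46.40 + 56.93) / 9.80 = 10.54 s.
At impact: v_y = v_y0 − g t = −56.93 m/s; vₓ = 4.480 m/s.
Angle below horizontal: arctan(|v_y|/vₓ) = arctan(56.93/4.480) = 85.50°.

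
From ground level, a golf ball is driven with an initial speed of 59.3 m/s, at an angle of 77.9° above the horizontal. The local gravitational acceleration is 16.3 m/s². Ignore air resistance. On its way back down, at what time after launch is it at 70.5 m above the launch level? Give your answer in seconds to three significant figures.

Horizontal component vₓ = 59.30 cos 77.9° = 12.43 m/s; vertical v_y0 = 59.30 sin 77.9° = 57.98 m/s.
Height y(t) = 57.98 t − 8.150 t² = 70.5 gives 8.150 t² − 57.98 t + 70.5 = 0.
Quadratic formula: t = (57.98 ± √1063.7) / 16.3 = (57.98 ± 32.61) / 16.3 → t = 1.556 s or 5.558 s.
The descending-branch root is 5.558 s.

5.56 s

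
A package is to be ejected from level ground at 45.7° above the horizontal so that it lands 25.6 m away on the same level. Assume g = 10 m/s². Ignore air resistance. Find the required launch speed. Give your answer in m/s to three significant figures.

On level ground R = v₀² sin 2θ / g ⇒ v₀ = √(gR / sin 2θ).
v₀ = √(10.0 × 25.6 / sin 91.40°) = √(256.0 / 0.9997) = √256.08 = 16.00 m/s.

16.0 m/s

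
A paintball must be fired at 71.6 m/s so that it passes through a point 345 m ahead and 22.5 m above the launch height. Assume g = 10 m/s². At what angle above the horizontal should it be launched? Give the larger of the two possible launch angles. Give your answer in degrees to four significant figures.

68.14°

Trajectory: y = x tanθ − g x² (1 + tan²θ)/(2v₀²). With x = 345, y = 22.5, v₀ = 71.6, g = 10.0:
116.1 tan²θ − 345 tanθ + (138.6) = 0.
tanθ = [345 ± √(345² − 4 × 116.1 × (138.6))] / (2 × 116.1) = (345 ± 233.8) / 232.2, giving tanθ = 0.4789 or 2.493.
θ = 25.59° or 68.14°; the larger is 68.14°.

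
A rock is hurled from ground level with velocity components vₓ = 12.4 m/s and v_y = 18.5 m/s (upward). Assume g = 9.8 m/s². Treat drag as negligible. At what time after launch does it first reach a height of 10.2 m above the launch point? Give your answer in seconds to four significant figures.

0.6704 s

Height y(t) = 18.50 t − 4.900 t² = 10.2 gives 4.900 t² − 18.50 t + 10.2 = 0.
t = [18.50 ± √(18.50² − 2·9.80·10.2)] / 9.80 = (18.50 ± 11.93) / 9.80, so t = 0.6704 s or t = 3.105 s.
The first (ascending) time is 0.6704 s.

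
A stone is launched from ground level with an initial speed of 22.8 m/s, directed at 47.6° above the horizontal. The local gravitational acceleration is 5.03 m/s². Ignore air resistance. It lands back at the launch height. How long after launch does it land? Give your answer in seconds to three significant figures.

6.69 s

vₓ = 22.80 cos 47.6° = 15.37 m/s; v_y0 = 22.80 sin 47.6° = 16.84 m/s.
It returns to y = 0 when t = 2 v_y0 / g = 2(16.84)/5.03 = 6.695 s.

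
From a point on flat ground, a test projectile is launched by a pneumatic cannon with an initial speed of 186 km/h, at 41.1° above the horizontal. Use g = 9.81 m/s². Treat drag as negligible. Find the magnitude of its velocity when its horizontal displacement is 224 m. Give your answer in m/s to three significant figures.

Convert: 186 km/h = 186/3.6 = 51.67 m/s.
Components: vₓ = 51.67 cos 41.1° = 38.93 m/s, v_y0 = 51.67 sin 41.1° = 33.96 m/s.
At x = 224 m, t = x/vₓ = 224/38.93 = 5.753 s.
Vertical velocity there: v_y = v_y0 − g t = 33.96 − 9.81 × 5.753 = −22.48 m/s.
Speed: √(vₓ² + v_y²) = √(38.93² + 22.48²) = 44.96 m/s.

45.0 m/s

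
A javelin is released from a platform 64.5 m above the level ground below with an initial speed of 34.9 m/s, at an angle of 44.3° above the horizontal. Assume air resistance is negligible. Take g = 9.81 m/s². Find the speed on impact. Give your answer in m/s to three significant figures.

49.8 m/s

Resolve: vₓ = 34.90 cos 44.3° = 24.98 m/s and v_y0 = 34.90 sin 44.3° = 24.37 m/s.
With up positive and y = 0 at the ground: y(t) = 64.5 + (24.37) t − 4.905 t². Setting y = 0 and taking the positive root: t = [24.37 + √(24.37² + 2·9.81·64.5)] / 9.81 = (24.37 + 43.12) / 9.81 = 6.881 s.
Vertical velocity at impact: v_y = v_y0 − g t = 24.37 − 9.81 × 6.881 = −43.12 m/s.
Speed: |v| = √(vₓ² + v_y²) = √(24.98² + 43.12²) = 49.83 m/s.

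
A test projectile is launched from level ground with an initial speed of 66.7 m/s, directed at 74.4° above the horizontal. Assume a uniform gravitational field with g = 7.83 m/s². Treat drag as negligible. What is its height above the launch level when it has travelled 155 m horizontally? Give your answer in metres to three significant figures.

Components: vₓ = 66.70 cos 74.4° = 17.94 m/s, v_y0 = 66.70 sin 74.4° = 64.24 m/s.
Time to reach x = 155 m: t = x/vₓ = 155/17.94 = 8.641 s.
Height: y = v_y0 t − ½ g t² = 64.24 × 8.641 − 3.915 × 8.641² = 555.1 − 292.3 = 262.8 m.

263 m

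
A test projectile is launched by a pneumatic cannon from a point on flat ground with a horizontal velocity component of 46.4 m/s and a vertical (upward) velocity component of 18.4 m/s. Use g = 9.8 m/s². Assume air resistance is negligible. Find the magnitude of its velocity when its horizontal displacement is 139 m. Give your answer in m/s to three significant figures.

47.7 m/s

At x = 139 m, t = x/vₓ = 139/46.40 = 2.996 s.
Vertical velocity there: v_y = v_y0 − g t = 18.40 − 9.80 × 2.996 = −10.96 m/s.
Speed: √(vₓ² + v_y²) = √(46.40² + 10.96²) = 47.68 m/s.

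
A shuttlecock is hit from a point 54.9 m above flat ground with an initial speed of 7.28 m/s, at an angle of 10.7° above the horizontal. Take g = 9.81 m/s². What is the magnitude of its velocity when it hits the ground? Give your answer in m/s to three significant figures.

33.6 m/s

vₓ = 7.280 cos 10.7° = 7.153 m/s; v_y0 = 7.280 sin 10.7° = 1.352 m/s.
With up positive and y = 0 at the ground: y(t) = 54.9 + (1.352) t − 4.905 t². Setting y = 0 and taking the positive root: t = [1.352 + √(1.352² + 2·9.81·54.9)] / 9.81 = (1.352 + 32.85) / 9.81 = 3.486 s.
Vertical velocity at impact: v_y = v_y0 − g t = 1.352 − 9.81 × 3.486 = −32.85 m/s.
Speed: |v| = √(vₓ² + v_y²) = √(7.153² + 32.85²) = 33.62 m/s.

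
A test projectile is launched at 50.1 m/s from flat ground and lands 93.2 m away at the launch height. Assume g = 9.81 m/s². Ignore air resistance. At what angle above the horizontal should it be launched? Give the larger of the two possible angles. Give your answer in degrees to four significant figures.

79.32°

R = v₀² sin 2θ / g gives sin 2θ = gR/v₀² = 9.81·93.2/50.1² = 0.3643.
2θ = 21.36° or 180° − 21.36° = 158.6°, so θ = 10.68° or 79.32°.
The larger angle is 79.32°.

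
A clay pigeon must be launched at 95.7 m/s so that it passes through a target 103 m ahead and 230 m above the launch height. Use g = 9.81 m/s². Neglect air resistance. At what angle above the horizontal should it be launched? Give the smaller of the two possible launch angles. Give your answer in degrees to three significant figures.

Trajectory: y = x tanθ − g x² (1 + tan²θ)/(2v₀²). With x = 103, y = 230, v₀ = 95.7, g = 9.81:
5.682 tan²θ − 103 tanθ + (235.7) = 0.
tanθ = [103 ± √(103² − 4 × 5.682 × (235.7))] / (2 × 5.682) = (103 ± 72.47) / 11.36, giving tanθ = 2.686 or 15.44.
θ = 69.58° or 86.29°; the smaller is 69.58°.

69.6°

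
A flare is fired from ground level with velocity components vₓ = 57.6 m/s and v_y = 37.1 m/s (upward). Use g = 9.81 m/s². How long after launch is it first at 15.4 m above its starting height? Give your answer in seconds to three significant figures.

0.441 s

Set y = v_y0 t − ½ g t² = 15.4: 4.905 t² − 37.10 t + 15.4 = 0.
Quadratic formula: t = (37.10 ± √1074.3) / 9.81 = (37.10 ± 32.78) / 9.81 → t = 0.4408 s or 7.123 s.
The first (ascending) time is 0.4408 s.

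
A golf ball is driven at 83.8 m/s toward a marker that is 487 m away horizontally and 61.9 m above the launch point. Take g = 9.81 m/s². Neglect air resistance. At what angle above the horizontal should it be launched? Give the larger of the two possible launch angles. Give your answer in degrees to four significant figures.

Trajectory: y = x tanθ − g x² (1 + tan²θ)/(2v₀²). With x = 487, y = 61.9, v₀ = 83.8, g = 9.81:
165.7 tan²θ − 487 tanθ + (227.6) = 0.
tanθ = [487 ± √(487² − 4 × 165.7 × (227.6))] / (2 × 165.7) = (487 ± 293.9) / 331.3, giving tanθ = 0.5828 or 2.357.
θ = 30.23° or 67.01°; the larger is 67.01°.

67.01°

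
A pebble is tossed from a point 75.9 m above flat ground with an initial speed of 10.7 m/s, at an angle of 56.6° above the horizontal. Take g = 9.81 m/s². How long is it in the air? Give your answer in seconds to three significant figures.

Horizontal component vₓ = 10.70 cos 56.6° = 5.890 m/s; vertical v_y0 = 10.70 sin 56.6° = 8.933 m/s.
The projectile lands when y = 75.9 + (8.933) t − ½·9.81·t² = 0. Positive root: t = (8.933 + √(8.933² + 2·9.81·75.9)) / 9.81 = (8.933 + 39.61) / 9.81 = 4.948 s.

4.95 s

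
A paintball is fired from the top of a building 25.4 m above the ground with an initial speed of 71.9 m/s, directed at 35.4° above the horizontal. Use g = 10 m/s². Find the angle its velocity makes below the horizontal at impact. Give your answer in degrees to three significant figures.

vₓ = 71.90 cos 35.4° = 58.61 m/s; v_y0 = 71.90 sin 35.4° = 41.65 m/s.
With up positive and y = 0 at the ground: y(t) = 25.4 + (41.65) t − 5.000 t². Setting y = 0 and taking the positive root: t = [41.65 + √(41.65² + 2·10.0·25.4)] / 10.0 = (41.65 + 47.36) / 10.0 = 8.901 s.
At impact: v_y = v_y0 − g t = −47.36 m/s; vₓ = 58.61 m/s.
Angle below horizontal: arctan(|v_y|/vₓ) = arctan(47.36/58.61) = 38.94°.

38.9°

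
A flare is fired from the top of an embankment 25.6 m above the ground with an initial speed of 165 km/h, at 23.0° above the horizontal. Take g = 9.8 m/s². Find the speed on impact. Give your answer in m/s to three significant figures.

Convert: 165 km/h = 165/3.6 = 45.83 m/s.
Resolve: vₓ = 45.83 cos 23.0° = 42.19 m/s and v_y0 = 45.83 sin 23.0° = 17.91 m/s.
Vertical motion (up positive, ground at y = 0): 4.900 t² − (17.91) t − 25.6 = 0, so t = (17.91 + √(17.91² + 2·9.80·25.6)) / 9.80 = (17.91 + 28.68) / 9.80 = 4.754 s.
Vertical velocity at impact: v_y = v_y0 − g t = 17.91 − 9.80 × 4.754 = −28.68 m/s.
Speed: |v| = √(vₓ² + v_y²) = √(42.19² + 28.68²) = 51.01 m/s.

51.0 m/s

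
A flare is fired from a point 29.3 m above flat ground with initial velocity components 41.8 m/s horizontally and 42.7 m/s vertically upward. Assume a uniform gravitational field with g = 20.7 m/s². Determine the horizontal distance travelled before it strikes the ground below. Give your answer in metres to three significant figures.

Vertical motion (up positive, ground at y = 0): 10.35 t² − (42.70) t − 29.3 = 0, so t = (42.70 + √(42.70² + 2·20.7·29.3)) / 20.7 = (42.70 + 55.10) / 20.7 = 4.725 s.
Horizontal distance: R = vₓ t = 41.80 × 4.725 = 197.5 m.

197 m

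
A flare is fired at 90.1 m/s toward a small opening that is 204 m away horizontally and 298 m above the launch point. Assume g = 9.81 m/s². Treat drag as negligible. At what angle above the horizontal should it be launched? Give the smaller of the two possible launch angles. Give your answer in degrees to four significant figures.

65.14°

Trajectory: y = x tanθ − g x² (1 + tan²θ)/(2v₀²). With x = 204, y = 298, v₀ = 90.1, g = 9.81:
25.14 tan²θ − 204 tanθ + (323.1) = 0.
tanθ = [204 ± √(204² − 4 × 25.14 × (323.1))] / (2 × 25.14) = (204 ± 95.47) / 50.29, giving tanθ = 2.158 or 5.955.
θ = 65.14° or 80.47°; the smaller is 65.14°.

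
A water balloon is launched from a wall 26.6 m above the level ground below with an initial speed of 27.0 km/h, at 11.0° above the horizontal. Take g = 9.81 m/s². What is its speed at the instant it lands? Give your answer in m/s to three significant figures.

Convert: 27.0 km/h = 27.0/3.6 = 7.500 m/s.
Horizontal component vₓ = 7.500 cos 11.0° = 7.362 m/s; vertical v_y0 = 7.500 sin 11.0° = 1.431 m/s.
The projectile lands when y = 26.6 + (1.431) t − ½·9.81·t² = 0. Positive root: t = (1.431 + √(1.431² + 2·9.81·26.6)) / 9.81 = (1.431 + 22.89) / 9.81 = 2.479 s.
Vertical velocity at impact: v_y = v_y0 − g t = 1.431 − 9.81 × 2.479 = −22.89 m/s.
Speed: |v| = √(vₓ² + v_y²) = √(7.362² + 22.89²) = 24.04 m/s.

24.0 m/s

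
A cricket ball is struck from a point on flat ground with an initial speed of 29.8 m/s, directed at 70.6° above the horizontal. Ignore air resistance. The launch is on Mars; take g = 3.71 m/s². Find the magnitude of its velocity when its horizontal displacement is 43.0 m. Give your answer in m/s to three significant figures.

15.5 m/s

Horizontal component vₓ = 29.80 cos 70.6° = 9.898 m/s; vertical v_y0 = 29.80 sin 70.6° = 28.11 m/s.
x = vₓ t ⇒ t = 43.0/9.898 = 4.344 s.
Vertical velocity there: v_y = v_y0 − g t = 28.11 − 3.71 × 4.344 = 11.99 m/s.
Speed: √(vₓ² + v_y²) = √(9.898² + 11.99²) = 15.55 m/s.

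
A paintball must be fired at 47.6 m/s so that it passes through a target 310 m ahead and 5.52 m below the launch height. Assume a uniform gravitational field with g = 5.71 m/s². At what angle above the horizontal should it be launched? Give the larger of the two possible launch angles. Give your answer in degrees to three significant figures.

Trajectory: y = x tanθ − g x² (1 + tan²θ)/(2v₀²). With x = 310, y = −5.52, v₀ = 47.6, g = 5.71:
121.1 tan²θ − 310 tanθ + (115.6) = 0.
tanθ = [310 ± √(310² − 4 × 121.1 × (115.6))] / (2 × 121.1) = (310 ± 200.3) / 242.2, giving tanθ = 0.4530 or 2.107.
θ = 24.37° or 64.61°; the larger is 64.61°.

64.6°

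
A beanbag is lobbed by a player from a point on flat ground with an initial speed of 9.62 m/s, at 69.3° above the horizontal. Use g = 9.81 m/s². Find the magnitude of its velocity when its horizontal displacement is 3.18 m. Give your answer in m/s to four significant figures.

3.405 m/s

vₓ = 9.620 cos 69.3° = 3.400 m/s; v_y0 = 9.620 sin 69.3° = 8.999 m/s.
At x = 3.18 m, t = x/vₓ = 3.18/3.400 = 0.9352 s.
Vertical velocity there: v_y = v_y0 − g t = 8.999 − 9.81 × 0.9352 = −0.1751 m/s.
Speed: √(vₓ² + v_y²) = √(3.400² + 0.1751²) = 3.405 m/s.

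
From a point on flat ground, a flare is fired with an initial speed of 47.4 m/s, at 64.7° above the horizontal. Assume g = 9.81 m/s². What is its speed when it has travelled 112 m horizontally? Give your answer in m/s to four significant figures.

23.24 m/s

vₓ = 47.40 cos 64.7° = 20.26 m/s; v_y0 = 47.40 sin 64.7° = 42.85 m/s.
At x = 112 m, t = x/vₓ = 112/20.26 = 5.529 s.
Vertical velocity there: v_y = v_y0 − g t = 42.85 − 9.81 × 5.529 = −11.39 m/s.
Speed: √(vₓ² + v_y²) = √(20.26² + 11.39²) = 23.24 m/s.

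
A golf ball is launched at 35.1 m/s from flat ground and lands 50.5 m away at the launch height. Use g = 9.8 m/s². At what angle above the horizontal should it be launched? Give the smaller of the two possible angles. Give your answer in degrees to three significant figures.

Level-ground range R = v₀² sin(2θ)/g ⇒ sin(2θ) = gR/v₀² = 9.80 × 50.5 / 35.1² = 0.4017.
2θ = 23.68° or 180° − 23.68° = 156.3°, so θ = 11.84° or 78.16°.
The smaller angle is 11.84°.

11.8°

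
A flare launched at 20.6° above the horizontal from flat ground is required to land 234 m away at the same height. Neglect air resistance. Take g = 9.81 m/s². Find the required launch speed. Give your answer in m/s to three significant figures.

On level ground R = v₀² sin 2θ / g ⇒ v₀ = √(gR / sin 2θ).
v₀ = √(9.81 × 234 / sin 41.20°) = √(2296 / 0.6587) = √3485.0 = 59.03 m/s.

59.0 m/s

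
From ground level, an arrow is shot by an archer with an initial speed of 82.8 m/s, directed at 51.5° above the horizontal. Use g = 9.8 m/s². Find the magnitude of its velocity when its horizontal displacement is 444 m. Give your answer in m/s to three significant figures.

vₓ = 82.80 cos 51.5° = 51.54 m/s; v_y0 = 82.80 sin 51.5° = 64.80 m/s.
At x = 444 m, t = x/vₓ = 444/51.54 = 8.614 s.
Vertical velocity there: v_y = v_y0 − g t = 64.80 − 9.80 × 8.614 = −19.62 m/s.
Speed: √(vₓ² + v_y²) = √(51.54² + 19.62²) = 55.15 m/s.

55.2 m/s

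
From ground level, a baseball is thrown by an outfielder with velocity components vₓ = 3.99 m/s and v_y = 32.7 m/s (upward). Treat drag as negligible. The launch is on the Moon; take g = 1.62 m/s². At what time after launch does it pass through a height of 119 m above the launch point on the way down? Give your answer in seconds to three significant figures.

Require v_y0 t − ½ g t² = 119, i.e. 0.8100 t² − 32.70 t + 119 = 0.
Quadratic formula: t = (32.70 ± √683.73) / 1.62 = (32.70 ± 26.15) / 1.62 → t = 4.044 s or 36.33 s.
The descending-branch root is 36.33 s.

36.3 s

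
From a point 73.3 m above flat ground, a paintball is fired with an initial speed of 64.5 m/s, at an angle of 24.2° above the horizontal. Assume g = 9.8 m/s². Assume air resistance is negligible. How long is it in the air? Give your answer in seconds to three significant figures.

7.41 s

Horizontal component vₓ = 64.50 cos 24.2° = 58.83 m/s; vertical v_y0 = 64.50 sin 24.2° = 26.44 m/s.
The projectile lands when y = 73.3 + (26.44) t − ½·9.80·t² = 0. Positive root: t = (26.44 + √(26.44² + 2·9.80·73.3)) / 9.80 = (26.44 + 46.21) / 9.80 = 7.414 s.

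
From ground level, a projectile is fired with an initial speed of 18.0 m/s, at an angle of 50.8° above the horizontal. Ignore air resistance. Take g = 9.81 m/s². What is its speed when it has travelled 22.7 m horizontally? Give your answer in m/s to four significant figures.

12.69 m/s

Horizontal component vₓ = 18.00 cos 50.8° = 11.38 m/s; vertical v_y0 = 18.00 sin 50.8° = 13.95 m/s.
At x = 22.7 m, t = x/vₓ = 22.7/11.38 = 1.995 s.
Vertical velocity there: v_y = v_y0 − g t = 13.95 − 9.81 × 1.995 = −5.625 m/s.
Speed: √(vₓ² + v_y²) = √(11.38² + 5.625²) = 12.69 m/s.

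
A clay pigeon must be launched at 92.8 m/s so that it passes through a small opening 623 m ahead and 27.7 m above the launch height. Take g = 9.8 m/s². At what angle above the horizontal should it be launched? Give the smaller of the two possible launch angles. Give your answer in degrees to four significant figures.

25.68°

Trajectory: y = x tanθ − g x² (1 + tan²θ)/(2v₀²). With x = 623, y = 27.7, v₀ = 92.8, g = 9.80:
220.8 tan²θ − 623 tanθ + (248.5) = 0.
tanθ = [623 ± √(623² − 4 × 220.8 × (248.5))] / (2 × 220.8) = (623 ± 410.6) / 441.7, giving tanθ = 0.4809 or 2.340.
θ = 25.68° or 66.86°; the smaller is 25.68°.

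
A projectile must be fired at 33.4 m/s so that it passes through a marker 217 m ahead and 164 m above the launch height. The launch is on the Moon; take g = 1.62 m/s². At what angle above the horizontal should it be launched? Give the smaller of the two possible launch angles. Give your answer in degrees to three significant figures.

47.9°

Trajectory: y = x tanθ − g x² (1 + tan²θ)/(2v₀²). With x = 217, y = 164, v₀ = 33.4, g = 1.62:
34.19 tan²θ − 217 tanθ + (198.2) = 0.
tanθ = [217 ± √(217² − 4 × 34.19 × (198.2))] / (2 × 34.19) = (217 ± 141.4) / 68.38, giving tanθ = 1.106 or 5.241.
θ = 47.88° or 79.20°; the smaller is 47.88°.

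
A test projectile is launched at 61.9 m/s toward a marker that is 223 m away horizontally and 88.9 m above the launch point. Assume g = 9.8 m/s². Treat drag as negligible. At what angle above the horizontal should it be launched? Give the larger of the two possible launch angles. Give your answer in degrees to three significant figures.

Trajectory: y = x tanθ − g x² (1 + tan²θ)/(2v₀²). With x = 223, y = 88.9, v₀ = 61.9, g = 9.80:
63.60 tan²θ − 223 tanθ + (152.5) = 0.
tanθ = [223 ± √(223² − 4 × 63.60 × (152.5))] / (2 × 63.60) = (223 ± 104.6) / 127.2, giving tanθ = 0.9310 or 2.576.
θ = 42.95° or 68.78°; the larger is 68.78°.

68.8°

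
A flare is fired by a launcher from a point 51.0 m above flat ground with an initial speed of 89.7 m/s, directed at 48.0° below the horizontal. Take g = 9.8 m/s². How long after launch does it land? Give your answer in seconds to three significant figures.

0.726 s

Components: vₓ = 89.70 cos 48.0° = 60.02 m/s, v_y0 = −66.66 m/s (downward).
The projectile lands when y = 51.0 + (−66.66) t − ½·9.80·t² = 0. Positive root: t = (−66.66 + √(66.66² + 2·9.80·51.0)) / 9.80 = (−66.66 + 73.78) / 9.80 = 0.7263 s.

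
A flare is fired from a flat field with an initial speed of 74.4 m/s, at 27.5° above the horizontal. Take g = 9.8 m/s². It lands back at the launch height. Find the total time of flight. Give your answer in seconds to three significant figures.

vₓ = 74.40 cos 27.5° = 65.99 m/s; v_y0 = 74.40 sin 27.5° = 34.35 m/s.
Time of flight on level ground: T = 2 v_y0 / g = 2 × 34.35 / 9.80 = 7.011 s.

7.01 s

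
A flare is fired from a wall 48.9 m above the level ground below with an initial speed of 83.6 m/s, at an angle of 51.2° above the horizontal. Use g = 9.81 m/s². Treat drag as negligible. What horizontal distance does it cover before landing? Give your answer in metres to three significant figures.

Components: vₓ = 83.60 cos 51.2° = 52.38 m/s, v_y0 = 83.60 sin 51.2° = 65.15 m/s.
With up positive and y = 0 at the ground: y(t) = 48.9 + (65.15) t − 4.905 t². Setting y = 0 and taking the positive root: t = [65.15 + √(65.15² + 2·9.81·48.9)] / 9.81 = (65.15 + 72.14) / 9.81 = 14.00 s.
Horizontal distance: R = vₓ t = 52.38 × 14.00 = 733.1 m.

733 m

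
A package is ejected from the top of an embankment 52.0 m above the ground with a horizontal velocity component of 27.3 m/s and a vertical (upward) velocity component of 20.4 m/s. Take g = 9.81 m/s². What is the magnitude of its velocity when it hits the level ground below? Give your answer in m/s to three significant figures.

46.7 m/s

The projectile lands when y = 52.0 + (20.40) t − ½·9.81·t² = 0. Positive root: t = (20.40 + √(20.40² + 2·9.81·52.0)) / 9.81 = (20.40 + 37.90) / 9.81 = 5.943 s.
Vertical velocity at impact: v_y = v_y0 − g t = 20.40 − 9.81 × 5.943 = −37.90 m/s.
Speed: |v| = √(vₓ² + v_y²) = √(27.30² + 37.90²) = 46.71 m/s.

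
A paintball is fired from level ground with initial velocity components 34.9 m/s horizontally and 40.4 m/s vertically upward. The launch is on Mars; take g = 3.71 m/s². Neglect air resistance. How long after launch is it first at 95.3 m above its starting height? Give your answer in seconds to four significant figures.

Require v_y0 t − ½ g t² = 95.3, i.e. 1.855 t² − 40.40 t + 95.3 = 0.
Quadratic formula: t = (40.40 ± √925.03) / 3.71 = (40.40 ± 30.41) / 3.71 → t = 2.692 s or 19.09 s.
The first (ascending) time is 2.692 s.

2.692 s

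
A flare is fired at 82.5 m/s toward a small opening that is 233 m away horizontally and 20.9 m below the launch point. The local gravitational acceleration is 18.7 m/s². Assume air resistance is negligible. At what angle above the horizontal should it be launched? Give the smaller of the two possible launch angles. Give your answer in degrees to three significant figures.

14.1°

Trajectory: y = x tanθ − g x² (1 + tan²θ)/(2v₀²). With x = 233, y = −20.9, v₀ = 82.5, g = 18.7:
74.58 tan²θ − 233 tanθ + (53.68) = 0.
tanθ = [233 ± √(233² − 4 × 74.58 × (53.68))] / (2 × 74.58) = (233 ± 195.6) / 149.2, giving tanθ = 0.2505 or 2.874.
θ = 14.06° or 70.81°; the smaller is 14.06°.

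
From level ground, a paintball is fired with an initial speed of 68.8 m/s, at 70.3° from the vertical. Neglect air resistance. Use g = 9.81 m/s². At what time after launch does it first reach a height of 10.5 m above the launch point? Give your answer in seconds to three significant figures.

Resolve: vₓ = 68.80 sin 70.3° = 64.77 m/s and v_y0 = 68.80 cos 70.3° = 23.19 m/s.
Set y = v_y0 t − ½ g t² = 10.5: 4.905 t² − 23.19 t + 10.5 = 0.
t = [23.19 ± √(23.19² − 2·9.81·10.5)] / 9.81 = (23.19 ± 18.22) / 9.81, so t = 0.5071 s or t = 4.221 s.
The first (ascending) time is 0.5071 s.

0.507 s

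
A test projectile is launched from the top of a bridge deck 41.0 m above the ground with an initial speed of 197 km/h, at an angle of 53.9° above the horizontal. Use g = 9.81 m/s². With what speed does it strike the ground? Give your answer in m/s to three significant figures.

Convert: 197 km/h = 197/3.6 = 54.72 m/s.
vₓ = 54.72 cos 53.9° = 32.24 m/s; v_y0 = 54.72 sin 53.9° = 44.22 m/s.
The projectile lands when y = 41.0 + (44.22) t − ½·9.81·t² = 0. Positive root: t = (44.22 + √(44.22² + 2·9.81·41.0)) / 9.81 = (44.22 + 52.53) / 9.81 = 9.862 s.
Vertical velocity at impact: v_y = v_y0 − g t = 44.22 − 9.81 × 9.862 = −52.53 m/s.
Speed: |v| = √(vₓ² + v_y²) = √(32.24² + 52.53²) = 61.64 m/s.

61.6 m/s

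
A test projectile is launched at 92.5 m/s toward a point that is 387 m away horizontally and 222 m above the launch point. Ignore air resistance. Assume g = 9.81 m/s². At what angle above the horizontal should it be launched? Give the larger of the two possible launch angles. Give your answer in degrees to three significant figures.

73.9°

Trajectory: y = x tanθ − g x² (1 + tan²θ)/(2v₀²). With x = 387, y = 222, v₀ = 92.5, g = 9.81:
85.86 tan²θ − 387 tanθ + (307.9) = 0.
tanθ = [387 ± √(387² − 4 × 85.86 × (307.9))] / (2 × 85.86) = (387 ± 209.9) / 171.7, giving tanθ = 1.032 or 3.476.
θ = 45.89° or 73.95°; the larger is 73.95°.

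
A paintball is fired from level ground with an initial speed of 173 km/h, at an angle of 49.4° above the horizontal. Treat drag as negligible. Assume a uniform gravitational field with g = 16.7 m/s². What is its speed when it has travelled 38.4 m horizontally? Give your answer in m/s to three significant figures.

Convert: 173 km/h = 173/3.6 = 48.06 m/s.
Resolve: vₓ = 48.06 cos 49.4° = 31.27 m/s and v_y0 = 48.06 sin 49.4° = 36.49 m/s.
At x = 38.4 m, t = x/vₓ = 38.4/31.27 = 1.228 s.
Vertical velocity there: v_y = v_y0 − g t = 36.49 − 16.7 × 1.228 = 15.98 m/s.
Speed: √(vₓ² + v_y²) = √(31.27² + 15.98²) = 35.12 m/s.

35.1 m/s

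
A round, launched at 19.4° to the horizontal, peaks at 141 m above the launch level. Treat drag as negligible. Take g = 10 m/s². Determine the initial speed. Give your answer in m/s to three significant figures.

160 m/s

At the peak v_y = 0, so v_y0 = √(2gH) = √(2 × 10.0 × 141) = 53.10 m/s.
v_y0 = v₀ sin θ ⇒ v₀ = 53.10 / sin 19.4° = 159.9 m/s.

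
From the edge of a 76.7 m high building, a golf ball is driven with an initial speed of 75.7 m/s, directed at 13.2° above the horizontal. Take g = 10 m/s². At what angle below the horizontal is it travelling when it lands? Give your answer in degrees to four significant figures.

30.15°

vₓ = 75.70 cos 13.2° = 73.70 m/s; v_y0 = 75.70 sin 13.2° = 17.29 m/s.
The projectile lands when y = 76.7 + (17.29) t − ½·10.0·t² = 0. Positive root: t = (17.29 + √(17.29² + 2·10.0·76.7)) / 10.0 = (17.29 + 42.81) / 10.0 = 6.010 s.
At impact: v_y = v_y0 − g t = −42.81 m/s; vₓ = 73.70 m/s.
Angle below horizontal: arctan(|v_y|/vₓ) = arctan(42.81/73.70) = 30.15°.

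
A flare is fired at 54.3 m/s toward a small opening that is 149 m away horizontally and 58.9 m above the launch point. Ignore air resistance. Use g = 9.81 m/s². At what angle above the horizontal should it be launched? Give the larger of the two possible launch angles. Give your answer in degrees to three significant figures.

Trajectory: y = x tanθ − g x² (1 + tan²θ)/(2v₀²). With x = 149, y = 58.9, v₀ = 54.3, g = 9.81:
36.93 tan²θ − 149 tanθ + (95.83) = 0.
tanθ = [149 ± √(149² − 4 × 36.93 × (95.83))] / (2 × 36.93) = (149 ± 89.69) / 73.87, giving tanθ = 0.8030 or 3.231.
θ = 38.76° or 72.80°; the larger is 72.80°.

72.8°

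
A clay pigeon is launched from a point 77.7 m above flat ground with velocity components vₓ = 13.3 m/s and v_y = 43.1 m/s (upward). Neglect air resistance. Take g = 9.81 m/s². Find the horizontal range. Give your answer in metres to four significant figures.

With up positive and y = 0 at the ground: y(t) = 77.7 + (43.10) t − 4.905 t². Setting y = 0 and taking the positive root: t = [43.10 + √(43.10² + 2·9.81·77.7)] / 9.81 = (43.10 + 58.16) / 9.81 = 10.32 s.
Horizontal distance: R = vₓ t = 13.30 × 10.32 = 137.3 m.

137.3 m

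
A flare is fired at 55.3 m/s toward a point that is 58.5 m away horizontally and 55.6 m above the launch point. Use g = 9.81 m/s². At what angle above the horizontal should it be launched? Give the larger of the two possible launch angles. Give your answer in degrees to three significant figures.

84.0°

Trajectory: y = x tanθ − g x² (1 + tan²θ)/(2v₀²). With x = 58.5, y = 55.6, v₀ = 55.3, g = 9.81:
5.489 tan²θ − 58.5 tanθ + (61.09) = 0.
tanθ = [58.5 ± √(58.5² − 4 × 5.489 × (61.09))] / (2 × 5.489) = (58.5 ± 45.62) / 10.98, giving tanθ = 1.173 or 9.484.
θ = 49.56° or 83.98°; the larger is 83.98°.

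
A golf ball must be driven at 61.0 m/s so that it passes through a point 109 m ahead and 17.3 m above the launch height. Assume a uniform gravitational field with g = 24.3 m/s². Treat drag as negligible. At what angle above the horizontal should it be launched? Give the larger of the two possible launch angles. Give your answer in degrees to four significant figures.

64.86°

Trajectory: y = x tanθ − g x² (1 + tan²θ)/(2v₀²). With x = 109, y = 17.3, v₀ = 61.0, g = 24.3:
38.79 tan²θ − 109 tanθ + (56.09) = 0.
tanθ = [109 ± √(109² − 4 × 38.79 × (56.09))] / (2 × 38.79) = (109 ± 56.36) / 77.59, giving tanθ = 0.6785 or 2.131.
θ = 34.16° or 64.86°; the larger is 64.86°.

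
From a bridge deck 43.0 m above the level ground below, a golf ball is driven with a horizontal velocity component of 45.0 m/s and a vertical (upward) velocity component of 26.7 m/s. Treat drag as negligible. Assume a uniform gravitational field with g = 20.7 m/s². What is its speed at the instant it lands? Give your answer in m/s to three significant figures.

67.2 m/s

Vertical motion (up positive, ground at y = 0): 10.35 t² − (26.70) t − 43.0 = 0, so t = (26.70 + √(26.70² + 2·20.7·43.0)) / 20.7 = (26.70 + 49.93) / 20.7 = 3.702 s.
Vertical velocity at impact: v_y = v_y0 − g t = 26.70 − 20.7 × 3.702 = −49.93 m/s.
Speed: |v| = √(vₓ² + v_y²) = √(45.00² + 49.93²) = 67.22 m/s.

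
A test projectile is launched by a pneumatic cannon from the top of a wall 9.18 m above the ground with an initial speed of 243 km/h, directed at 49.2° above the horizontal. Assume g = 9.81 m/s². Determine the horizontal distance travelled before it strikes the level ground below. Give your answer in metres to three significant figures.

Convert: 243 km/h = 243/3.6 = 67.50 m/s.
Components: vₓ = 67.50 cos 49.2° = 44.11 m/s, v_y0 = 67.50 sin 49.2° = 51.10 m/s.
The projectile lands when y = 9.18 + (51.10) t − ½·9.81·t² = 0. Positive root: t = (51.10 + √(51.10² + 2·9.81·9.18)) / 9.81 = (51.10 + 52.83) / 9.81 = 10.59 s.
Horizontal distance: R = vₓ t = 44.11 × 10.59 = 467.3 m.

467 m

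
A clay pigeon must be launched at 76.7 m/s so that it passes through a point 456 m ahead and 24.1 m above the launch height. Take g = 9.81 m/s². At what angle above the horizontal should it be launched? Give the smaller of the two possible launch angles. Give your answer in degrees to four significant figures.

28.66°

Trajectory: y = x tanθ − g x² (1 + tan²θ)/(2v₀²). With x = 456, y = 24.1, v₀ = 76.7, g = 9.81:
173.4 tan²θ − 456 tanθ + (197.5) = 0.
tanθ = [456 ± √(456² − 4 × 173.4 × (197.5))] / (2 × 173.4) = (456 ± 266.4) / 346.7, giving tanθ = 0.5467 or 2.084.
θ = 28.66° or 64.36°; the smaller is 28.66°.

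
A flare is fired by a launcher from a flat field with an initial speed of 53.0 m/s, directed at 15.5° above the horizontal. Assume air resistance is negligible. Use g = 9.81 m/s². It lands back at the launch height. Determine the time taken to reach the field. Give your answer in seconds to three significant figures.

2.89 s

Resolve: vₓ = 53.00 cos 15.5° = 51.07 m/s and v_y0 = 53.00 sin 15.5° = 14.16 m/s.
Time of flight on level ground: T = 2 v_y0 / g = 2 × 14.16 / 9.81 = 2.888 s.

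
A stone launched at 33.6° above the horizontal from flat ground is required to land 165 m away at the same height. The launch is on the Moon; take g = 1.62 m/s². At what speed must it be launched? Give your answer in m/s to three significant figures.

From R = (v₀² / g) sin 2θ: v₀ = √(gR / sin 2θ).
v₀ = √(1.62 × 165 / sin 67.20°) = √(267.3 / 0.9219) = √289.96 = 17.03 m/s.

17.0 m/s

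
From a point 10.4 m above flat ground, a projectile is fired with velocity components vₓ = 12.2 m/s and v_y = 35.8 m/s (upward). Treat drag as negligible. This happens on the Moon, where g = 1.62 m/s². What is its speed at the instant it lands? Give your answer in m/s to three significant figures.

Vertical motion (up positive, ground at y = 0): 0.8100 t² − (35.80) t − 10.4 = 0, so t = (35.80 + √(35.80² + 2·1.62·10.4)) / 1.62 = (35.80 + 36.27) / 1.62 = 44.49 s.
Vertical velocity at impact: v_y = v_y0 − g t = 35.80 − 1.62 × 44.49 = −36.27 m/s.
Speed: |v| = √(vₓ² + v_y²) = √(12.20² + 36.27²) = 38.26 m/s.

38.3 m/s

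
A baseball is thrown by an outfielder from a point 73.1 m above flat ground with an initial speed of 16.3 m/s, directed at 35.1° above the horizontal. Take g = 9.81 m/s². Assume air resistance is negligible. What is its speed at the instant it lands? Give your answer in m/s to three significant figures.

41.2 m/s

Horizontal component vₓ = 16.30 cos 35.1° = 13.34 m/s; vertical v_y0 = 16.30 sin 35.1° = 9.373 m/s.
Vertical motion (up positive, ground at y = 0): 4.905 t² − (9.373) t − 73.1 = 0, so t = (9.373 + √(9.373² + 2·9.81·73.1)) / 9.81 = (9.373 + 39.01) / 9.81 = 4.932 s.
Vertical velocity at impact: v_y = v_y0 − g t = 9.373 − 9.81 × 4.932 = −39.01 m/s.
Speed: |v| = √(vₓ² + v_y²) = √(13.34² + 39.01²) = 41.23 m/s.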